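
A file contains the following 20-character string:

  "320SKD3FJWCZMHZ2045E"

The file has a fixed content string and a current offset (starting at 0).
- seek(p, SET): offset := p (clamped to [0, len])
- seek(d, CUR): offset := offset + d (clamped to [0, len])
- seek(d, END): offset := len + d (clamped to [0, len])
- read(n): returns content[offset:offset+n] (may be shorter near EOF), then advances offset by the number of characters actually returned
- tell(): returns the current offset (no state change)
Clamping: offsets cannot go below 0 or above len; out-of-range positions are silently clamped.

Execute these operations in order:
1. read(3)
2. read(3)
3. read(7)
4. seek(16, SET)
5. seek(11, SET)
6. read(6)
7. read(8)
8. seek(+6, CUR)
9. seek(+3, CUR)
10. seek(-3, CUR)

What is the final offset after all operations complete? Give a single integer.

Answer: 17

Derivation:
After 1 (read(3)): returned '320', offset=3
After 2 (read(3)): returned 'SKD', offset=6
After 3 (read(7)): returned '3FJWCZM', offset=13
After 4 (seek(16, SET)): offset=16
After 5 (seek(11, SET)): offset=11
After 6 (read(6)): returned 'ZMHZ20', offset=17
After 7 (read(8)): returned '45E', offset=20
After 8 (seek(+6, CUR)): offset=20
After 9 (seek(+3, CUR)): offset=20
After 10 (seek(-3, CUR)): offset=17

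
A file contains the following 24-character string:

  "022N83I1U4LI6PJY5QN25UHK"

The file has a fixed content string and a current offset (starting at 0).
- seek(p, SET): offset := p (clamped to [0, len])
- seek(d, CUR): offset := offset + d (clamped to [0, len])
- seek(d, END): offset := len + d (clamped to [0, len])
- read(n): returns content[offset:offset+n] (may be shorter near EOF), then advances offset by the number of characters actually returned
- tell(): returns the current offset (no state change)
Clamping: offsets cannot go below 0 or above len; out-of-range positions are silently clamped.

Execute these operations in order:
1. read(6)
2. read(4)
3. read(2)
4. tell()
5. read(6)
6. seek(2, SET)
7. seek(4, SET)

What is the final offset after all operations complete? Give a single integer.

Answer: 4

Derivation:
After 1 (read(6)): returned '022N83', offset=6
After 2 (read(4)): returned 'I1U4', offset=10
After 3 (read(2)): returned 'LI', offset=12
After 4 (tell()): offset=12
After 5 (read(6)): returned '6PJY5Q', offset=18
After 6 (seek(2, SET)): offset=2
After 7 (seek(4, SET)): offset=4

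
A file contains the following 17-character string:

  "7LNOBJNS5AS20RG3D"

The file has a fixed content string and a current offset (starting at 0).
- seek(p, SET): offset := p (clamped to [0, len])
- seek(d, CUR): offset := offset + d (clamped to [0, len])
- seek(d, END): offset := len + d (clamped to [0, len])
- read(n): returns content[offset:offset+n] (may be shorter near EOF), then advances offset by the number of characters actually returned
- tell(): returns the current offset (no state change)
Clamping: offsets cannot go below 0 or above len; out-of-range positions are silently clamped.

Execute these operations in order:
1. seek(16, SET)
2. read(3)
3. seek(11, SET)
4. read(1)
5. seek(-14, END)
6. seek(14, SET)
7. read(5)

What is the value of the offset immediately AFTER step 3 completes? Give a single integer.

Answer: 11

Derivation:
After 1 (seek(16, SET)): offset=16
After 2 (read(3)): returned 'D', offset=17
After 3 (seek(11, SET)): offset=11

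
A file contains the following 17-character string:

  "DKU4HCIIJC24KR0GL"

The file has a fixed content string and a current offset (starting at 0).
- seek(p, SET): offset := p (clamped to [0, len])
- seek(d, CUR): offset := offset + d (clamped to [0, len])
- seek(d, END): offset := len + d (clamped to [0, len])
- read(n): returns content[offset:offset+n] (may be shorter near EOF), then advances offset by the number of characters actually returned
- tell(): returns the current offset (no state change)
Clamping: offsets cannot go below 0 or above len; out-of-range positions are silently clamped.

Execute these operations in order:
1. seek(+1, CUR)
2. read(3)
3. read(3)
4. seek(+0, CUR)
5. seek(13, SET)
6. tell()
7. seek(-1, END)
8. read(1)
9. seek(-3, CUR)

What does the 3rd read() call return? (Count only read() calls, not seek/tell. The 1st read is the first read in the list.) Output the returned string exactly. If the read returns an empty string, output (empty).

Answer: L

Derivation:
After 1 (seek(+1, CUR)): offset=1
After 2 (read(3)): returned 'KU4', offset=4
After 3 (read(3)): returned 'HCI', offset=7
After 4 (seek(+0, CUR)): offset=7
After 5 (seek(13, SET)): offset=13
After 6 (tell()): offset=13
After 7 (seek(-1, END)): offset=16
After 8 (read(1)): returned 'L', offset=17
After 9 (seek(-3, CUR)): offset=14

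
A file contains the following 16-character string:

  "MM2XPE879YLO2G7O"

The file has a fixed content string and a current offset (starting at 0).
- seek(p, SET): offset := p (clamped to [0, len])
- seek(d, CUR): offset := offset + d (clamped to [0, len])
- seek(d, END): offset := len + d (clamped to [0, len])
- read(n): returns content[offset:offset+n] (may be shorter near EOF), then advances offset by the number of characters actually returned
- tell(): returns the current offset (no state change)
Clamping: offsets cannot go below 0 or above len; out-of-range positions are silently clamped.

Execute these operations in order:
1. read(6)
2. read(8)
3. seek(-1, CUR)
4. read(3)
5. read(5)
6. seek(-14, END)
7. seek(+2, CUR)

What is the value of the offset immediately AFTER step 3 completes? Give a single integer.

After 1 (read(6)): returned 'MM2XPE', offset=6
After 2 (read(8)): returned '879YLO2G', offset=14
After 3 (seek(-1, CUR)): offset=13

Answer: 13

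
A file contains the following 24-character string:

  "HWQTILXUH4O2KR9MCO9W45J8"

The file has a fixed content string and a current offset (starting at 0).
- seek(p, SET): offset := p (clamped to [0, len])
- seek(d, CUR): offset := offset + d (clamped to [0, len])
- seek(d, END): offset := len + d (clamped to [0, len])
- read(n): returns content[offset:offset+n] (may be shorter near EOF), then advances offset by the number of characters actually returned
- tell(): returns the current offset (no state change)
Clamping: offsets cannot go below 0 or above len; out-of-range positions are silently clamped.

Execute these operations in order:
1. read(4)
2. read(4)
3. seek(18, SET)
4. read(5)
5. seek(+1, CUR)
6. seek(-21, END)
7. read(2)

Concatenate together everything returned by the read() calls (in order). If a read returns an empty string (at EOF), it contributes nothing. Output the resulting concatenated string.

Answer: HWQTILXU9W45JTI

Derivation:
After 1 (read(4)): returned 'HWQT', offset=4
After 2 (read(4)): returned 'ILXU', offset=8
After 3 (seek(18, SET)): offset=18
After 4 (read(5)): returned '9W45J', offset=23
After 5 (seek(+1, CUR)): offset=24
After 6 (seek(-21, END)): offset=3
After 7 (read(2)): returned 'TI', offset=5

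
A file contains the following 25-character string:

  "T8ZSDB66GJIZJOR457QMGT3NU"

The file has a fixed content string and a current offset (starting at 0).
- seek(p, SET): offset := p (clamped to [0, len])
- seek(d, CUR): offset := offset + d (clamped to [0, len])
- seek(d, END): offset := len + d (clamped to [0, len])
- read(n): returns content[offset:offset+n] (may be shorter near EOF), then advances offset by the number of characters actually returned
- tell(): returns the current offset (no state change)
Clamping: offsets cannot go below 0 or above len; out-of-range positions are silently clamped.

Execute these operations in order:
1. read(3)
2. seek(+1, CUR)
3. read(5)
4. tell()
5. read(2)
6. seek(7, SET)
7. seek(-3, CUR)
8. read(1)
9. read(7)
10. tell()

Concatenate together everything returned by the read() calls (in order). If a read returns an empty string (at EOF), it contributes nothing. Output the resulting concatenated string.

Answer: T8ZDB66GJIDB66GJIZ

Derivation:
After 1 (read(3)): returned 'T8Z', offset=3
After 2 (seek(+1, CUR)): offset=4
After 3 (read(5)): returned 'DB66G', offset=9
After 4 (tell()): offset=9
After 5 (read(2)): returned 'JI', offset=11
After 6 (seek(7, SET)): offset=7
After 7 (seek(-3, CUR)): offset=4
After 8 (read(1)): returned 'D', offset=5
After 9 (read(7)): returned 'B66GJIZ', offset=12
After 10 (tell()): offset=12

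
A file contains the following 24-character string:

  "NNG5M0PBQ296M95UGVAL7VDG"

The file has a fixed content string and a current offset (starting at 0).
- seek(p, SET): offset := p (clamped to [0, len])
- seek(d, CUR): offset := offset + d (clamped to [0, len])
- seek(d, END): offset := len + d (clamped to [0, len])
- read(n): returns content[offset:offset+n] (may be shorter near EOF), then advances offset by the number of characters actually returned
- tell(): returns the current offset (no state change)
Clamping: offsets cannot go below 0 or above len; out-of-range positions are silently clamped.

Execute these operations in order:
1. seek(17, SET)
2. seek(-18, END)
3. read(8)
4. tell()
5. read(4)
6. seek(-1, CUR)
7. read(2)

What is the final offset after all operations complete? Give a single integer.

Answer: 19

Derivation:
After 1 (seek(17, SET)): offset=17
After 2 (seek(-18, END)): offset=6
After 3 (read(8)): returned 'PBQ296M9', offset=14
After 4 (tell()): offset=14
After 5 (read(4)): returned '5UGV', offset=18
After 6 (seek(-1, CUR)): offset=17
After 7 (read(2)): returned 'VA', offset=19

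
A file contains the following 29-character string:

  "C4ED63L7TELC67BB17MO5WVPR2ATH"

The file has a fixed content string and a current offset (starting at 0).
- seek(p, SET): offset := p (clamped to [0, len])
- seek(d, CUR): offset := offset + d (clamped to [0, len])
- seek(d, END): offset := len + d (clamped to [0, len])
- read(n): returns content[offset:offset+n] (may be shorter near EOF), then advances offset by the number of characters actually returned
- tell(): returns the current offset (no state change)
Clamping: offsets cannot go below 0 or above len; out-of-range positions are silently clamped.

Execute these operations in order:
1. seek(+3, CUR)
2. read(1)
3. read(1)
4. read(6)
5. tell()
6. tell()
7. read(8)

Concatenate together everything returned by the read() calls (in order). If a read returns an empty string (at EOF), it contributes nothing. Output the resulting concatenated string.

After 1 (seek(+3, CUR)): offset=3
After 2 (read(1)): returned 'D', offset=4
After 3 (read(1)): returned '6', offset=5
After 4 (read(6)): returned '3L7TEL', offset=11
After 5 (tell()): offset=11
After 6 (tell()): offset=11
After 7 (read(8)): returned 'C67BB17M', offset=19

Answer: D63L7TELC67BB17M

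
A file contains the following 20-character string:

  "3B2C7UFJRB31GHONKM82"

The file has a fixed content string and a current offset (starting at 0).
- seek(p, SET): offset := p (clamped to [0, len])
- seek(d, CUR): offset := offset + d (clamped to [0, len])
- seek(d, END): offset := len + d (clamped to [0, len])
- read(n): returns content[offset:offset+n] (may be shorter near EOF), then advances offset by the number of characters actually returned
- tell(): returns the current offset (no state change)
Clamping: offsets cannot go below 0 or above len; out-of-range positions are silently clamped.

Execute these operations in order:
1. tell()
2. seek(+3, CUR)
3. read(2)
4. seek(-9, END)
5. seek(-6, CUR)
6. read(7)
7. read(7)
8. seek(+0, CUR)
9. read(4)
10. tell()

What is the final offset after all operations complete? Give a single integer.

After 1 (tell()): offset=0
After 2 (seek(+3, CUR)): offset=3
After 3 (read(2)): returned 'C7', offset=5
After 4 (seek(-9, END)): offset=11
After 5 (seek(-6, CUR)): offset=5
After 6 (read(7)): returned 'UFJRB31', offset=12
After 7 (read(7)): returned 'GHONKM8', offset=19
After 8 (seek(+0, CUR)): offset=19
After 9 (read(4)): returned '2', offset=20
After 10 (tell()): offset=20

Answer: 20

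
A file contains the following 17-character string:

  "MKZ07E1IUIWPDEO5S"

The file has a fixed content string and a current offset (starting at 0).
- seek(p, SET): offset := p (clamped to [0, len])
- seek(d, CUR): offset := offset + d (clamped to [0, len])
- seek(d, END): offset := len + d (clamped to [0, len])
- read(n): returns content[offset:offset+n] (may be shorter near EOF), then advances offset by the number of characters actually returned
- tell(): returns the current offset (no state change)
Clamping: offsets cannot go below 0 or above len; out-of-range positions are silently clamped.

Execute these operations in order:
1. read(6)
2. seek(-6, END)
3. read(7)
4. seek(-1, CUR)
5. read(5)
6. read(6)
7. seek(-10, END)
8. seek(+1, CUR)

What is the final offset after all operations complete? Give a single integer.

Answer: 8

Derivation:
After 1 (read(6)): returned 'MKZ07E', offset=6
After 2 (seek(-6, END)): offset=11
After 3 (read(7)): returned 'PDEO5S', offset=17
After 4 (seek(-1, CUR)): offset=16
After 5 (read(5)): returned 'S', offset=17
After 6 (read(6)): returned '', offset=17
After 7 (seek(-10, END)): offset=7
After 8 (seek(+1, CUR)): offset=8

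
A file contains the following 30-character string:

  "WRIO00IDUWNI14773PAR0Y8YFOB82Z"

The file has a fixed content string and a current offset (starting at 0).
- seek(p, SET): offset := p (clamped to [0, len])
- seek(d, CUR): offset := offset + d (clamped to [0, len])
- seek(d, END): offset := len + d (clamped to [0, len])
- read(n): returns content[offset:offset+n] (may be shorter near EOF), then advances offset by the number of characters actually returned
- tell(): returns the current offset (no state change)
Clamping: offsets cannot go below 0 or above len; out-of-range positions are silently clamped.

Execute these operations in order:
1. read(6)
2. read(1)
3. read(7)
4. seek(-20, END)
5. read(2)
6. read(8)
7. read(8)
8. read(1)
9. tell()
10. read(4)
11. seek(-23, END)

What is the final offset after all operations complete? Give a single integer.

After 1 (read(6)): returned 'WRIO00', offset=6
After 2 (read(1)): returned 'I', offset=7
After 3 (read(7)): returned 'DUWNI14', offset=14
After 4 (seek(-20, END)): offset=10
After 5 (read(2)): returned 'NI', offset=12
After 6 (read(8)): returned '14773PAR', offset=20
After 7 (read(8)): returned '0Y8YFOB8', offset=28
After 8 (read(1)): returned '2', offset=29
After 9 (tell()): offset=29
After 10 (read(4)): returned 'Z', offset=30
After 11 (seek(-23, END)): offset=7

Answer: 7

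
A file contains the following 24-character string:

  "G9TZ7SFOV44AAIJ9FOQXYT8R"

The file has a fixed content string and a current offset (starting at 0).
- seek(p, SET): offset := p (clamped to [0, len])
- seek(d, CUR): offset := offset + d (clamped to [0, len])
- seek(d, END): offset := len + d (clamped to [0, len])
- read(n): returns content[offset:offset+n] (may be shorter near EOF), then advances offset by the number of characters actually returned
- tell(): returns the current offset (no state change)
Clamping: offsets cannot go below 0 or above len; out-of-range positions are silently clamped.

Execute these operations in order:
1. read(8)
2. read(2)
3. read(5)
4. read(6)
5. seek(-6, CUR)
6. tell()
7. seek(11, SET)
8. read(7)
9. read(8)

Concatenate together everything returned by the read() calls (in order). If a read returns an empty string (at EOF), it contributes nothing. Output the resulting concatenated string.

Answer: G9TZ7SFOV44AAIJ9FOQXYAAIJ9FOQXYT8R

Derivation:
After 1 (read(8)): returned 'G9TZ7SFO', offset=8
After 2 (read(2)): returned 'V4', offset=10
After 3 (read(5)): returned '4AAIJ', offset=15
After 4 (read(6)): returned '9FOQXY', offset=21
After 5 (seek(-6, CUR)): offset=15
After 6 (tell()): offset=15
After 7 (seek(11, SET)): offset=11
After 8 (read(7)): returned 'AAIJ9FO', offset=18
After 9 (read(8)): returned 'QXYT8R', offset=24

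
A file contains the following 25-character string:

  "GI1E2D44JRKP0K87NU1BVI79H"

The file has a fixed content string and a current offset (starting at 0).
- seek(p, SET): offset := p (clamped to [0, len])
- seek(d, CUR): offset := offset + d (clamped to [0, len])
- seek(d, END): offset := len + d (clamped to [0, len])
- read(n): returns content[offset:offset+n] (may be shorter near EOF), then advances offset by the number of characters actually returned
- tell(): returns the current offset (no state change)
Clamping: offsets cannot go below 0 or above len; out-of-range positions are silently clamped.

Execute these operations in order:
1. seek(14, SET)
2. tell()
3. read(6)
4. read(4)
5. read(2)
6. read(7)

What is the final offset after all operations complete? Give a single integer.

Answer: 25

Derivation:
After 1 (seek(14, SET)): offset=14
After 2 (tell()): offset=14
After 3 (read(6)): returned '87NU1B', offset=20
After 4 (read(4)): returned 'VI79', offset=24
After 5 (read(2)): returned 'H', offset=25
After 6 (read(7)): returned '', offset=25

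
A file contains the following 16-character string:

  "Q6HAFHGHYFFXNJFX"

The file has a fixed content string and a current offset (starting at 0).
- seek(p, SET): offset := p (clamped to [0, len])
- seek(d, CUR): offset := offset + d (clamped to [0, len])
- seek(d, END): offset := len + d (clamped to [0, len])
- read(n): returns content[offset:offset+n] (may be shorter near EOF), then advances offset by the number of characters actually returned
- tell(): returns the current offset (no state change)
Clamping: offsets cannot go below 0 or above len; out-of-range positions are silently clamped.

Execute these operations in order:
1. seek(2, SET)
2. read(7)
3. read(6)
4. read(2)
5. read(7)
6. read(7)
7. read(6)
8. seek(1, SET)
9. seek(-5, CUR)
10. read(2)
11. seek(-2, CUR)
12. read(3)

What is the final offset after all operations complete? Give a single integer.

After 1 (seek(2, SET)): offset=2
After 2 (read(7)): returned 'HAFHGHY', offset=9
After 3 (read(6)): returned 'FFXNJF', offset=15
After 4 (read(2)): returned 'X', offset=16
After 5 (read(7)): returned '', offset=16
After 6 (read(7)): returned '', offset=16
After 7 (read(6)): returned '', offset=16
After 8 (seek(1, SET)): offset=1
After 9 (seek(-5, CUR)): offset=0
After 10 (read(2)): returned 'Q6', offset=2
After 11 (seek(-2, CUR)): offset=0
After 12 (read(3)): returned 'Q6H', offset=3

Answer: 3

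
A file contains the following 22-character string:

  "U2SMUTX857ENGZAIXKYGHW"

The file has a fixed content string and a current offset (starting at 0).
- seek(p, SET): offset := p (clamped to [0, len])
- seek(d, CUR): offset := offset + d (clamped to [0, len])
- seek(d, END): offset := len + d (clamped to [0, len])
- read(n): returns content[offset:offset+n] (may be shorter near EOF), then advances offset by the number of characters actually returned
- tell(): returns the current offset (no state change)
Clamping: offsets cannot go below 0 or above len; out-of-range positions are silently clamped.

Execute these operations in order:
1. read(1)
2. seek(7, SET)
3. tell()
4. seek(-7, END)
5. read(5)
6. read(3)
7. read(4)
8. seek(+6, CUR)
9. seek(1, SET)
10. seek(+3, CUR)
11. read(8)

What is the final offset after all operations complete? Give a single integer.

After 1 (read(1)): returned 'U', offset=1
After 2 (seek(7, SET)): offset=7
After 3 (tell()): offset=7
After 4 (seek(-7, END)): offset=15
After 5 (read(5)): returned 'IXKYG', offset=20
After 6 (read(3)): returned 'HW', offset=22
After 7 (read(4)): returned '', offset=22
After 8 (seek(+6, CUR)): offset=22
After 9 (seek(1, SET)): offset=1
After 10 (seek(+3, CUR)): offset=4
After 11 (read(8)): returned 'UTX857EN', offset=12

Answer: 12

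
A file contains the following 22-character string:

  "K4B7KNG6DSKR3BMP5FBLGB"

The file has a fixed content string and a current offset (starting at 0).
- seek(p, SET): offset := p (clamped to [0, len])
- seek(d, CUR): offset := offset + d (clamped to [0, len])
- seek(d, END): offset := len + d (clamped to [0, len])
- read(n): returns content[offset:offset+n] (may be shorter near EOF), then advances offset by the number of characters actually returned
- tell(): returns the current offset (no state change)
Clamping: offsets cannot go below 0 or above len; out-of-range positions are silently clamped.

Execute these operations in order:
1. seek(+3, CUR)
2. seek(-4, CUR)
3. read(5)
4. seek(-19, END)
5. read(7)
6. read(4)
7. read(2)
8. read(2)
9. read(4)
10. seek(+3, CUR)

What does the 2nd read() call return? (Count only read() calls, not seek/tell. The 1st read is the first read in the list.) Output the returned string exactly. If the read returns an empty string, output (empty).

After 1 (seek(+3, CUR)): offset=3
After 2 (seek(-4, CUR)): offset=0
After 3 (read(5)): returned 'K4B7K', offset=5
After 4 (seek(-19, END)): offset=3
After 5 (read(7)): returned '7KNG6DS', offset=10
After 6 (read(4)): returned 'KR3B', offset=14
After 7 (read(2)): returned 'MP', offset=16
After 8 (read(2)): returned '5F', offset=18
After 9 (read(4)): returned 'BLGB', offset=22
After 10 (seek(+3, CUR)): offset=22

Answer: 7KNG6DS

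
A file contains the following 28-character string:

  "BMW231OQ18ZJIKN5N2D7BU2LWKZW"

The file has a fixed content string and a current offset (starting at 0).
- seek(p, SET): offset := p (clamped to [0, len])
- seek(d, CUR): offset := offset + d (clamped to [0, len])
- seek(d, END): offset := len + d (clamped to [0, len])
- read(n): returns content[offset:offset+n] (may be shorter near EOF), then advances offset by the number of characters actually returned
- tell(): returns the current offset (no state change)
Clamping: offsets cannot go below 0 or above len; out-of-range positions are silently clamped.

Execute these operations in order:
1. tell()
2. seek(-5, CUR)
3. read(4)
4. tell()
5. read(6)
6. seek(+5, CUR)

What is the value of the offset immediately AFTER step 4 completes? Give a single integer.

After 1 (tell()): offset=0
After 2 (seek(-5, CUR)): offset=0
After 3 (read(4)): returned 'BMW2', offset=4
After 4 (tell()): offset=4

Answer: 4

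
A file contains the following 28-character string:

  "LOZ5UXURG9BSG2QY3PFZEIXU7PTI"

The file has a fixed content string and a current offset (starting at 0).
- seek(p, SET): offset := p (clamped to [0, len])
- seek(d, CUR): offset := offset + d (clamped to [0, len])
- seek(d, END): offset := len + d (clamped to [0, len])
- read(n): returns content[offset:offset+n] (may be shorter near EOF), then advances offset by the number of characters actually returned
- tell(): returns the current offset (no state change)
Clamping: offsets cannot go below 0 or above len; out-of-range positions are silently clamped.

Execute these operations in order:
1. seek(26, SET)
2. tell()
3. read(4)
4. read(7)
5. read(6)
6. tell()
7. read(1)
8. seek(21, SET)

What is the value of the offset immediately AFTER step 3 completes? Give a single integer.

Answer: 28

Derivation:
After 1 (seek(26, SET)): offset=26
After 2 (tell()): offset=26
After 3 (read(4)): returned 'TI', offset=28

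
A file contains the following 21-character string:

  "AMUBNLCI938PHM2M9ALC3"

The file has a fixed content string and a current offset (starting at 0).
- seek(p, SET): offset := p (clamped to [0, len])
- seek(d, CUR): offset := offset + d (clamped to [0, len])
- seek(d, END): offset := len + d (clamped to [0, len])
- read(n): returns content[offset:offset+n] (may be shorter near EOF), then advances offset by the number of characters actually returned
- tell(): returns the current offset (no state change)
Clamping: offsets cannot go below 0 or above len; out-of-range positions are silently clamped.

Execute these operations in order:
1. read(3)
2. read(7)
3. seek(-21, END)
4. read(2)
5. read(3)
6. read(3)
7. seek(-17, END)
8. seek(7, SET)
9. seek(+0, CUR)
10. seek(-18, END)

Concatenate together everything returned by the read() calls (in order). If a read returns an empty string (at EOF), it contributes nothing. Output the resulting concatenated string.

After 1 (read(3)): returned 'AMU', offset=3
After 2 (read(7)): returned 'BNLCI93', offset=10
After 3 (seek(-21, END)): offset=0
After 4 (read(2)): returned 'AM', offset=2
After 5 (read(3)): returned 'UBN', offset=5
After 6 (read(3)): returned 'LCI', offset=8
After 7 (seek(-17, END)): offset=4
After 8 (seek(7, SET)): offset=7
After 9 (seek(+0, CUR)): offset=7
After 10 (seek(-18, END)): offset=3

Answer: AMUBNLCI93AMUBNLCI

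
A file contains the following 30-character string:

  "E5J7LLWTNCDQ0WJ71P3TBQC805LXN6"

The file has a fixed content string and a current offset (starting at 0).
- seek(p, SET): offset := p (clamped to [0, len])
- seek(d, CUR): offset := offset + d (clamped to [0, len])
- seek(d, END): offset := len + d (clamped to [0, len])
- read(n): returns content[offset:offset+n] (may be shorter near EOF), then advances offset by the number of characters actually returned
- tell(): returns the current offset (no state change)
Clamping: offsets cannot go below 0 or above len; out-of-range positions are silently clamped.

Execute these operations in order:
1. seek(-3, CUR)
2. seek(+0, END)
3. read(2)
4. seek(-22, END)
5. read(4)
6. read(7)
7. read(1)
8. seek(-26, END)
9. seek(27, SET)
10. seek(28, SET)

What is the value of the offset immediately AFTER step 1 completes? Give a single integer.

Answer: 0

Derivation:
After 1 (seek(-3, CUR)): offset=0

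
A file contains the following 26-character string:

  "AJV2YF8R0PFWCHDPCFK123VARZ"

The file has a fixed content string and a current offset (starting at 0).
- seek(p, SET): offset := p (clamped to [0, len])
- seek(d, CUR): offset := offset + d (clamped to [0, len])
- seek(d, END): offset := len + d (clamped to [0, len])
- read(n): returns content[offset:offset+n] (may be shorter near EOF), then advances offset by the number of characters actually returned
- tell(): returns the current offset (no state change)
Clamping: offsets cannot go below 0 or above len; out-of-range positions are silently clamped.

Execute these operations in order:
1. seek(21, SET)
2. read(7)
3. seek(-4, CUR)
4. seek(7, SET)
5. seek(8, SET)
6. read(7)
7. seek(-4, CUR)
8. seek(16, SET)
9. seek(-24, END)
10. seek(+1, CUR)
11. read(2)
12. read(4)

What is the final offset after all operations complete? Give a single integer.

Answer: 9

Derivation:
After 1 (seek(21, SET)): offset=21
After 2 (read(7)): returned '3VARZ', offset=26
After 3 (seek(-4, CUR)): offset=22
After 4 (seek(7, SET)): offset=7
After 5 (seek(8, SET)): offset=8
After 6 (read(7)): returned '0PFWCHD', offset=15
After 7 (seek(-4, CUR)): offset=11
After 8 (seek(16, SET)): offset=16
After 9 (seek(-24, END)): offset=2
After 10 (seek(+1, CUR)): offset=3
After 11 (read(2)): returned '2Y', offset=5
After 12 (read(4)): returned 'F8R0', offset=9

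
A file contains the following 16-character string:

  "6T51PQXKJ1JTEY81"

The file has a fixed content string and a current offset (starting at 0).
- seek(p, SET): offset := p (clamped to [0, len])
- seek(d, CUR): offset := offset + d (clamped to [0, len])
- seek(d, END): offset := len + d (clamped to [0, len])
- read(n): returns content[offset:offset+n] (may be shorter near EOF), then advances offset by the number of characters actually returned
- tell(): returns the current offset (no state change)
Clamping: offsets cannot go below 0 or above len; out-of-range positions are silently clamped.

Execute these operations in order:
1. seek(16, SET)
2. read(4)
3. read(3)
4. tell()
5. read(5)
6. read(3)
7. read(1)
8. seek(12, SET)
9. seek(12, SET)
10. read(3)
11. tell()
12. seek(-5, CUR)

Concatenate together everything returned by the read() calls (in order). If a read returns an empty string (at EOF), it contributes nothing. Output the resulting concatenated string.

Answer: EY8

Derivation:
After 1 (seek(16, SET)): offset=16
After 2 (read(4)): returned '', offset=16
After 3 (read(3)): returned '', offset=16
After 4 (tell()): offset=16
After 5 (read(5)): returned '', offset=16
After 6 (read(3)): returned '', offset=16
After 7 (read(1)): returned '', offset=16
After 8 (seek(12, SET)): offset=12
After 9 (seek(12, SET)): offset=12
After 10 (read(3)): returned 'EY8', offset=15
After 11 (tell()): offset=15
After 12 (seek(-5, CUR)): offset=10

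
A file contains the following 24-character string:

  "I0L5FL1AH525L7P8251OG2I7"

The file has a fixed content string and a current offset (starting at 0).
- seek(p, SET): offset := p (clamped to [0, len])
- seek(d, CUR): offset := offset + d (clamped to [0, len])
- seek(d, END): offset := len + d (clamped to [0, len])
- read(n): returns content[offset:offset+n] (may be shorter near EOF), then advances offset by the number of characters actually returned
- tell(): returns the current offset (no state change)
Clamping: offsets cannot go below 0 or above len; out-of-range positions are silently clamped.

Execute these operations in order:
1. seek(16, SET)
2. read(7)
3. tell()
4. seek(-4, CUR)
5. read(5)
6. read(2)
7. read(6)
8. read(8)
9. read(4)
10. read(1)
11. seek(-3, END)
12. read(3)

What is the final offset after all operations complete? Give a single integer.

Answer: 24

Derivation:
After 1 (seek(16, SET)): offset=16
After 2 (read(7)): returned '251OG2I', offset=23
After 3 (tell()): offset=23
After 4 (seek(-4, CUR)): offset=19
After 5 (read(5)): returned 'OG2I7', offset=24
After 6 (read(2)): returned '', offset=24
After 7 (read(6)): returned '', offset=24
After 8 (read(8)): returned '', offset=24
After 9 (read(4)): returned '', offset=24
After 10 (read(1)): returned '', offset=24
After 11 (seek(-3, END)): offset=21
After 12 (read(3)): returned '2I7', offset=24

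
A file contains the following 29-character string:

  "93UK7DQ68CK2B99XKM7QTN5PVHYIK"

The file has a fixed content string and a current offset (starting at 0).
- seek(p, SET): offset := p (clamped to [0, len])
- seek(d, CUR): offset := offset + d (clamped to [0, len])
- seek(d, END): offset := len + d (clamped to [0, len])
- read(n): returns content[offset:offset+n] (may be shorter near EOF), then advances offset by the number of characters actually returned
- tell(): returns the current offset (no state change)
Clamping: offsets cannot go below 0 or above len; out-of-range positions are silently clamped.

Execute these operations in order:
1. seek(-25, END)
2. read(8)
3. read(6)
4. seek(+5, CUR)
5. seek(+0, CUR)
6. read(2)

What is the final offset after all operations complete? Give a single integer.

Answer: 25

Derivation:
After 1 (seek(-25, END)): offset=4
After 2 (read(8)): returned '7DQ68CK2', offset=12
After 3 (read(6)): returned 'B99XKM', offset=18
After 4 (seek(+5, CUR)): offset=23
After 5 (seek(+0, CUR)): offset=23
After 6 (read(2)): returned 'PV', offset=25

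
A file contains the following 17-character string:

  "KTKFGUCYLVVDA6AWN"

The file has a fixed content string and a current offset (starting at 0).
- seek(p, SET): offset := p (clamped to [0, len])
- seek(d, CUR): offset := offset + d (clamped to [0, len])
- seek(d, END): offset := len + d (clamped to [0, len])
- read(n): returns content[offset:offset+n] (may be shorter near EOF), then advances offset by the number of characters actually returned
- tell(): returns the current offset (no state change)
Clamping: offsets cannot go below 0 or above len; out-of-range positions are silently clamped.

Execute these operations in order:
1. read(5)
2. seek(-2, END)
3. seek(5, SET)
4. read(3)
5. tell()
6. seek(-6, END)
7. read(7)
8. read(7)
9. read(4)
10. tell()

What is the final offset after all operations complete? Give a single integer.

After 1 (read(5)): returned 'KTKFG', offset=5
After 2 (seek(-2, END)): offset=15
After 3 (seek(5, SET)): offset=5
After 4 (read(3)): returned 'UCY', offset=8
After 5 (tell()): offset=8
After 6 (seek(-6, END)): offset=11
After 7 (read(7)): returned 'DA6AWN', offset=17
After 8 (read(7)): returned '', offset=17
After 9 (read(4)): returned '', offset=17
After 10 (tell()): offset=17

Answer: 17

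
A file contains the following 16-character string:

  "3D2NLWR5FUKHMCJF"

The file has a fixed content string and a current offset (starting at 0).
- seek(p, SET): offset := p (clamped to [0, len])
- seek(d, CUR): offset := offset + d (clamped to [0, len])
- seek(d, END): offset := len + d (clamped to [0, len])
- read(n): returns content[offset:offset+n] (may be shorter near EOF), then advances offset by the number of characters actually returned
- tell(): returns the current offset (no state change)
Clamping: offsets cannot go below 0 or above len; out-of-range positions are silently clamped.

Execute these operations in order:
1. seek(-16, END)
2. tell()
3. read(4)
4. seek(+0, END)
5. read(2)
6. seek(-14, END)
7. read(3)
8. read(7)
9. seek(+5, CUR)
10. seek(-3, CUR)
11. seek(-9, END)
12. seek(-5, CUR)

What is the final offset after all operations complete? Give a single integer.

After 1 (seek(-16, END)): offset=0
After 2 (tell()): offset=0
After 3 (read(4)): returned '3D2N', offset=4
After 4 (seek(+0, END)): offset=16
After 5 (read(2)): returned '', offset=16
After 6 (seek(-14, END)): offset=2
After 7 (read(3)): returned '2NL', offset=5
After 8 (read(7)): returned 'WR5FUKH', offset=12
After 9 (seek(+5, CUR)): offset=16
After 10 (seek(-3, CUR)): offset=13
After 11 (seek(-9, END)): offset=7
After 12 (seek(-5, CUR)): offset=2

Answer: 2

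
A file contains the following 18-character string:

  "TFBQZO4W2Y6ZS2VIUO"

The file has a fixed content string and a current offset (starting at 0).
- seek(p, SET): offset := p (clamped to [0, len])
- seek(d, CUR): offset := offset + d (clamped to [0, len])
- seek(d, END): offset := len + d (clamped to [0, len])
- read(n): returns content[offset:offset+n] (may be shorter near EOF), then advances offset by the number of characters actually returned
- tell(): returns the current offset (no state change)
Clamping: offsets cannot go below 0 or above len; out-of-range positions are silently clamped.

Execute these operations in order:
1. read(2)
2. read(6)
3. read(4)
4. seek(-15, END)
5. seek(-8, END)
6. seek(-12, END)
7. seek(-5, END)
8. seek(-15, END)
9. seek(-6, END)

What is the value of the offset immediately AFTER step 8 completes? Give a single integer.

Answer: 3

Derivation:
After 1 (read(2)): returned 'TF', offset=2
After 2 (read(6)): returned 'BQZO4W', offset=8
After 3 (read(4)): returned '2Y6Z', offset=12
After 4 (seek(-15, END)): offset=3
After 5 (seek(-8, END)): offset=10
After 6 (seek(-12, END)): offset=6
After 7 (seek(-5, END)): offset=13
After 8 (seek(-15, END)): offset=3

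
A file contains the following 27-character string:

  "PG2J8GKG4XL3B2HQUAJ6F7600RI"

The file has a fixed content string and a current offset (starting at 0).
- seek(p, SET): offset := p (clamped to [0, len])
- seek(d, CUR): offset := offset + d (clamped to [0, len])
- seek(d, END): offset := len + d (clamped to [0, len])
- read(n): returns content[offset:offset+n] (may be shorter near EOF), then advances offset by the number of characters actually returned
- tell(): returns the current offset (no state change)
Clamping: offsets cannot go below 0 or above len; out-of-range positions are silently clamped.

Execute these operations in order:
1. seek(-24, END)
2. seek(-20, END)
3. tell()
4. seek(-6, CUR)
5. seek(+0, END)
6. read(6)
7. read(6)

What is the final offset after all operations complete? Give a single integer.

Answer: 27

Derivation:
After 1 (seek(-24, END)): offset=3
After 2 (seek(-20, END)): offset=7
After 3 (tell()): offset=7
After 4 (seek(-6, CUR)): offset=1
After 5 (seek(+0, END)): offset=27
After 6 (read(6)): returned '', offset=27
After 7 (read(6)): returned '', offset=27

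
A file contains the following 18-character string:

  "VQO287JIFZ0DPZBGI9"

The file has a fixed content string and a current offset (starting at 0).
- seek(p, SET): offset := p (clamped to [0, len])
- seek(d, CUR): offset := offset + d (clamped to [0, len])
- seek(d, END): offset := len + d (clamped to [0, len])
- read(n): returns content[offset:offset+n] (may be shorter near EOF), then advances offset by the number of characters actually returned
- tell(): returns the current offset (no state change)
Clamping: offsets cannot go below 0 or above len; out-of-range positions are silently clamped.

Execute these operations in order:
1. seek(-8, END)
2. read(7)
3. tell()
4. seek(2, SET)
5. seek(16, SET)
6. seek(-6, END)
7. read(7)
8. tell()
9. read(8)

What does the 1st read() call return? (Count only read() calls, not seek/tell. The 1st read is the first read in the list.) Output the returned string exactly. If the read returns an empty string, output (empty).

Answer: 0DPZBGI

Derivation:
After 1 (seek(-8, END)): offset=10
After 2 (read(7)): returned '0DPZBGI', offset=17
After 3 (tell()): offset=17
After 4 (seek(2, SET)): offset=2
After 5 (seek(16, SET)): offset=16
After 6 (seek(-6, END)): offset=12
After 7 (read(7)): returned 'PZBGI9', offset=18
After 8 (tell()): offset=18
After 9 (read(8)): returned '', offset=18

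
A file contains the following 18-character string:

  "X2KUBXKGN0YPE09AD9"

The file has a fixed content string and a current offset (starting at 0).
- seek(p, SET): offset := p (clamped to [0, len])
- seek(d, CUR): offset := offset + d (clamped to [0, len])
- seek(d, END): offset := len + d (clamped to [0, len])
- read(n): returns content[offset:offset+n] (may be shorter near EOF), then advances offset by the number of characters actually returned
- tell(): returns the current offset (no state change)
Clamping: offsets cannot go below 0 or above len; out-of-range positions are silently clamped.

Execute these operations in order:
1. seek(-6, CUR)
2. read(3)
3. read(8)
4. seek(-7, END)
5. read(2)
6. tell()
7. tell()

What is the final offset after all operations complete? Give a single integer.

Answer: 13

Derivation:
After 1 (seek(-6, CUR)): offset=0
After 2 (read(3)): returned 'X2K', offset=3
After 3 (read(8)): returned 'UBXKGN0Y', offset=11
After 4 (seek(-7, END)): offset=11
After 5 (read(2)): returned 'PE', offset=13
After 6 (tell()): offset=13
After 7 (tell()): offset=13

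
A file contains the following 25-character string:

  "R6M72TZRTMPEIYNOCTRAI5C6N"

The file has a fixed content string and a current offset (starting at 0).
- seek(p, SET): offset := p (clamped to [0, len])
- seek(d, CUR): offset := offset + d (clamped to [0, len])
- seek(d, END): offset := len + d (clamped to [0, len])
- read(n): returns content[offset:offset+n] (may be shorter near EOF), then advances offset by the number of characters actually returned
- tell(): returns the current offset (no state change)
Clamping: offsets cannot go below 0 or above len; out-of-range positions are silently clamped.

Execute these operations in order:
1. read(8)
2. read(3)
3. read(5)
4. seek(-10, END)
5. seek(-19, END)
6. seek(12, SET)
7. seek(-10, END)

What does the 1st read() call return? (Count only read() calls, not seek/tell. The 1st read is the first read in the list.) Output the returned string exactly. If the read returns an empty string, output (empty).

After 1 (read(8)): returned 'R6M72TZR', offset=8
After 2 (read(3)): returned 'TMP', offset=11
After 3 (read(5)): returned 'EIYNO', offset=16
After 4 (seek(-10, END)): offset=15
After 5 (seek(-19, END)): offset=6
After 6 (seek(12, SET)): offset=12
After 7 (seek(-10, END)): offset=15

Answer: R6M72TZR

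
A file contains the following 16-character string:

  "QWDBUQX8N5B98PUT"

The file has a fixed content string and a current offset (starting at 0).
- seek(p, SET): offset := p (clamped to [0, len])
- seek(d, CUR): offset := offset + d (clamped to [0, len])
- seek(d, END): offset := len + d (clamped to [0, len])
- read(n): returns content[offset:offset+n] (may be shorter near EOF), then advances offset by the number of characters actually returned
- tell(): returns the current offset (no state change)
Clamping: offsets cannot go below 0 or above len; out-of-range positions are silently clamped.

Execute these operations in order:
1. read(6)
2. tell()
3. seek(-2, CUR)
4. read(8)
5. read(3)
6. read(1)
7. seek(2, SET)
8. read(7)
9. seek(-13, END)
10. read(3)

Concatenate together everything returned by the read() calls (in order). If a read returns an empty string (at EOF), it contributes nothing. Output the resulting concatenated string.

Answer: QWDBUQUQX8N5B98PUTDBUQX8NBUQ

Derivation:
After 1 (read(6)): returned 'QWDBUQ', offset=6
After 2 (tell()): offset=6
After 3 (seek(-2, CUR)): offset=4
After 4 (read(8)): returned 'UQX8N5B9', offset=12
After 5 (read(3)): returned '8PU', offset=15
After 6 (read(1)): returned 'T', offset=16
After 7 (seek(2, SET)): offset=2
After 8 (read(7)): returned 'DBUQX8N', offset=9
After 9 (seek(-13, END)): offset=3
After 10 (read(3)): returned 'BUQ', offset=6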